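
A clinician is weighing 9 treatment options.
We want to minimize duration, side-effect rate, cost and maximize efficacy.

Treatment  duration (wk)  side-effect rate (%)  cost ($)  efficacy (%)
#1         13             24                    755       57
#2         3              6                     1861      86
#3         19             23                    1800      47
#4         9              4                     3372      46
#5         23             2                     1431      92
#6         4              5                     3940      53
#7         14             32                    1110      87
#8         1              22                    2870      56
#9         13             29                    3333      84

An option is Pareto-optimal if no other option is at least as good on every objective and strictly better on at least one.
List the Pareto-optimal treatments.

#1, #2, #3, #4, #5, #6, #7, #8

#1: not dominated (best cost).
#2: not dominated.
#3: not dominated.
#4: not dominated.
#5: not dominated (best side-effect rate).
#6: not dominated.
#7: not dominated.
#8: not dominated (best duration).
#9: dominated by #2 (duration 3≤13, side-effect rate 6≤29, cost 1861≤3333, efficacy 86≥84).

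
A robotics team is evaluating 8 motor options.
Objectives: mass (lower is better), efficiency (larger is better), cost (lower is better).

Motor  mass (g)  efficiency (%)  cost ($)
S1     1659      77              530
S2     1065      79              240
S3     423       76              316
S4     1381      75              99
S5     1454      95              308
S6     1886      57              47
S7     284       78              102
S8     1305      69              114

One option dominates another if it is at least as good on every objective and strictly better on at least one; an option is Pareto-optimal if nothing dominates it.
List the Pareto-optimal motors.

S2, S4, S5, S6, S7

S1: dominated by S2 (mass 1065≤1659, efficiency 79≥77, cost 240≤530).
S2: not dominated.
S3: dominated by S7 (mass 284≤423, efficiency 78≥76, cost 102≤316).
S4: not dominated.
S5: not dominated (best efficiency).
S6: not dominated (best cost).
S7: not dominated (best mass).
S8: dominated by S7 (mass 284≤1305, efficiency 78≥69, cost 102≤114).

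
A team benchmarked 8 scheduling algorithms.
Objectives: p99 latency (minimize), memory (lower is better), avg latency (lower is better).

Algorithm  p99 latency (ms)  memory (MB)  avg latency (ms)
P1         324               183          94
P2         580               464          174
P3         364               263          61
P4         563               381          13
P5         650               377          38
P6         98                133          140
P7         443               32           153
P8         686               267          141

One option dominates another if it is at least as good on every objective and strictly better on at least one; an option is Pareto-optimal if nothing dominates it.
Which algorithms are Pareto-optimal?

P1, P3, P4, P5, P6, P7

P1: not dominated.
P2: dominated by P1 (p99 latency 324≤580, memory 183≤464, avg latency 94≤174).
P3: not dominated.
P4: not dominated (best avg latency).
P5: not dominated.
P6: not dominated (best p99 latency).
P7: not dominated (best memory).
P8: dominated by P1 (p99 latency 324≤686, memory 183≤267, avg latency 94≤141).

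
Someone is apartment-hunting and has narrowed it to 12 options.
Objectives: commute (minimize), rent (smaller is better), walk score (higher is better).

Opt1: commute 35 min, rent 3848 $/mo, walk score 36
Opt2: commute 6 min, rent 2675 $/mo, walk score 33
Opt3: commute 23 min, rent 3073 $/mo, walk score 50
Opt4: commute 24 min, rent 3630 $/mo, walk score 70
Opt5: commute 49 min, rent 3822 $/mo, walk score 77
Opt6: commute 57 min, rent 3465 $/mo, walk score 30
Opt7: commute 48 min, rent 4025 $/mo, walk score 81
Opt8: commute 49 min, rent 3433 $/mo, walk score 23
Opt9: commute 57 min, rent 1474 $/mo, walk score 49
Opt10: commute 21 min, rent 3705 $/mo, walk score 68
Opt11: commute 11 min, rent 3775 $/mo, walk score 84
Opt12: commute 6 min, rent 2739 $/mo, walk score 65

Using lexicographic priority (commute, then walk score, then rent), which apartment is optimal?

Opt12

First minimize commute: best is 6, kept {Opt2, Opt12}.
Then maximize walk score: best is 65, kept {Opt12}.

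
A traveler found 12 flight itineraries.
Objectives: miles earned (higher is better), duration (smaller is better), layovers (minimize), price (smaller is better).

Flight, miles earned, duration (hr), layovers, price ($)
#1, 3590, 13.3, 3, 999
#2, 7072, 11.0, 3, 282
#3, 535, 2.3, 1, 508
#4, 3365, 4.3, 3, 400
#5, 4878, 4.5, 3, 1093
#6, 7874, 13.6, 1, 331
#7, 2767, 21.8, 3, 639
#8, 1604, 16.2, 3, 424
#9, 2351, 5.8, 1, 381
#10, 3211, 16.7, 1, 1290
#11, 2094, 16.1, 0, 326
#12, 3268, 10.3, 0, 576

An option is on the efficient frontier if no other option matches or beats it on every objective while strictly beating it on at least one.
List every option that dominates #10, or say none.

#6, #12

#6: miles earned 7874≥3211, duration 13.6≤16.7, layovers 1≤1, price 331≤1290 — dominates #10.
#12: miles earned 3268≥3211, duration 10.3≤16.7, layovers 0≤1, price 576≤1290 — dominates #10.
Others (#1, #2, #3, #4, #5, #7, #8, #9, #11) are each worse than #10 on at least one objective.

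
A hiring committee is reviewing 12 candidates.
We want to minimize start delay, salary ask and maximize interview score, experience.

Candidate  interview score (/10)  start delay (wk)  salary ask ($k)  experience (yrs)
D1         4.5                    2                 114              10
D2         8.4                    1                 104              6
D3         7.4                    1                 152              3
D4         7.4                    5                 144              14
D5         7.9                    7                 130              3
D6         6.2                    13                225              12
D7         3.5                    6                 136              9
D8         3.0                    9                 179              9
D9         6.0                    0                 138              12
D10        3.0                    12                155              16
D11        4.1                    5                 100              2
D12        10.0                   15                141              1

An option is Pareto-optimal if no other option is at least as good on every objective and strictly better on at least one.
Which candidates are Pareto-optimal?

D1, D2, D4, D9, D10, D11, D12

D1: not dominated.
D2: not dominated.
D3: dominated by D2 (interview score 8.4≥7.4, start delay 1≤1, salary ask 104≤152, experience 6≥3).
D4: not dominated.
D5: dominated by D2 (interview score 8.4≥7.9, start delay 1≤7, salary ask 104≤130, experience 6≥3).
D6: dominated by D4 (interview score 7.4≥6.2, start delay 5≤13, salary ask 144≤225, experience 14≥12).
D7: dominated by D1 (interview score 4.5≥3.5, start delay 2≤6, salary ask 114≤136, experience 10≥9).
D8: dominated by D1 (interview score 4.5≥3.0, start delay 2≤9, salary ask 114≤179, experience 10≥9).
D9: not dominated (best start delay).
D10: not dominated (best experience).
D11: not dominated (best salary ask).
D12: not dominated (best interview score).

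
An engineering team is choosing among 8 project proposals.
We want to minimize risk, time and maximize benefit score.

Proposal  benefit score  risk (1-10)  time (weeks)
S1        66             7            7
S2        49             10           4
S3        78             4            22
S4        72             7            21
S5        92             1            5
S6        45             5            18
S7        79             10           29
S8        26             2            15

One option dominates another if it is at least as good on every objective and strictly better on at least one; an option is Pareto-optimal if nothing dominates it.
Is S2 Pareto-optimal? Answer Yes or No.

Yes

S1: worse on time (7 vs 4).
S3: worse on time (22 vs 4).
S4: worse on time (21 vs 4).
S5: worse on time (5 vs 4).
S6: worse on benefit score (45 vs 49).
S7: worse on time (29 vs 4).
S8: worse on benefit score (26 vs 49).
No option is at least as good as S2 on every objective and strictly better on one.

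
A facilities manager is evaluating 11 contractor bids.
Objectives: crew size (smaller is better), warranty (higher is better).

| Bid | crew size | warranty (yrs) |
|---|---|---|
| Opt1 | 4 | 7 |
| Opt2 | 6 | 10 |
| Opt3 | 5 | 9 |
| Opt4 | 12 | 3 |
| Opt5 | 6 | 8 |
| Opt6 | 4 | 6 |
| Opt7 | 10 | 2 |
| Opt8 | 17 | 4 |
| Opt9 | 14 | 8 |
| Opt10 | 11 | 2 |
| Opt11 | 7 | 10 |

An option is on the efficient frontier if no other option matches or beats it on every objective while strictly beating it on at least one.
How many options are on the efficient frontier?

Opt1: not dominated.
Opt2: not dominated.
Opt3: not dominated.
Opt4: dominated by Opt1 (crew size 4≤12, warranty 7≥3).
Opt5: dominated by Opt2 (crew size 6≤6, warranty 10≥8).
Opt6: dominated by Opt1 (crew size 4≤4, warranty 7≥6).
Opt7: dominated by Opt1 (crew size 4≤10, warranty 7≥2).
Opt8: dominated by Opt1 (crew size 4≤17, warranty 7≥4).
Opt9: dominated by Opt2 (crew size 6≤14, warranty 10≥8).
Opt10: dominated by Opt1 (crew size 4≤11, warranty 7≥2).
Opt11: dominated by Opt2 (crew size 6≤7, warranty 10≥10).
Pareto-optimal: Opt1, Opt2, Opt3 → 3.

3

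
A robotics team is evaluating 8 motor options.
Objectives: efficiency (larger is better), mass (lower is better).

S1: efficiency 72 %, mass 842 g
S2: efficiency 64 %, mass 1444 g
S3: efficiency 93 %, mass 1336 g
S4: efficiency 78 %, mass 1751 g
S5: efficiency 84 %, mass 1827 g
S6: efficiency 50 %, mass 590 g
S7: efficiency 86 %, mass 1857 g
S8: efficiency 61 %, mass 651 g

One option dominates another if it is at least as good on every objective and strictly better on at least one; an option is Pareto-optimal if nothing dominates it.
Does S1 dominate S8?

S1 vs S8: S1 is worse on mass (842 vs 651), so it does not dominate S8.

No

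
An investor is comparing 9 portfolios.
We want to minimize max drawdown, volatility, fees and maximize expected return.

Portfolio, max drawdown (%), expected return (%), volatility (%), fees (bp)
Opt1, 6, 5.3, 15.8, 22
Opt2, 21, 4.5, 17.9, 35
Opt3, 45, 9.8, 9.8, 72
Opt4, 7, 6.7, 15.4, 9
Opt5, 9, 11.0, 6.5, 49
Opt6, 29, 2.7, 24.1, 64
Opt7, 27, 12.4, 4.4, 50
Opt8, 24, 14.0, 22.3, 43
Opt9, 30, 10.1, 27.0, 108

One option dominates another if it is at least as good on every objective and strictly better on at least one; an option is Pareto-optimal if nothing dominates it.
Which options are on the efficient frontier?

Opt1, Opt4, Opt5, Opt7, Opt8

Opt1: not dominated (best max drawdown).
Opt2: dominated by Opt1 (max drawdown 6≤21, expected return 5.3≥4.5, volatility 15.8≤17.9, fees 22≤35).
Opt3: dominated by Opt5 (max drawdown 9≤45, expected return 11.0≥9.8, volatility 6.5≤9.8, fees 49≤72).
Opt4: not dominated (best fees).
Opt5: not dominated.
Opt6: dominated by Opt1 (max drawdown 6≤29, expected return 5.3≥2.7, volatility 15.8≤24.1, fees 22≤64).
Opt7: not dominated (best volatility).
Opt8: not dominated (best expected return).
Opt9: dominated by Opt5 (max drawdown 9≤30, expected return 11.0≥10.1, volatility 6.5≤27.0, fees 49≤108).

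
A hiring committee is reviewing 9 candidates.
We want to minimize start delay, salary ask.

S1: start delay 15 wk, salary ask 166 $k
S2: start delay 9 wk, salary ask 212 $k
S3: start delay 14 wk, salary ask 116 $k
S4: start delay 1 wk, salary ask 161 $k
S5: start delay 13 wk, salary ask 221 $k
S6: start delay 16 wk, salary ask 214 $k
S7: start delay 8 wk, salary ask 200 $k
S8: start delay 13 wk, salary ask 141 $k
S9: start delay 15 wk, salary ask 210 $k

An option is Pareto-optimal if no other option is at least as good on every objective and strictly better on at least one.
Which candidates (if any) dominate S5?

S2, S4, S7, S8

S2: start delay 9≤13, salary ask 212≤221 — dominates S5.
S4: start delay 1≤13, salary ask 161≤221 — dominates S5.
S7: start delay 8≤13, salary ask 200≤221 — dominates S5.
S8: start delay 13≤13, salary ask 141≤221 — dominates S5.
Others (S1, S3, S6, S9) are each worse than S5 on at least one objective.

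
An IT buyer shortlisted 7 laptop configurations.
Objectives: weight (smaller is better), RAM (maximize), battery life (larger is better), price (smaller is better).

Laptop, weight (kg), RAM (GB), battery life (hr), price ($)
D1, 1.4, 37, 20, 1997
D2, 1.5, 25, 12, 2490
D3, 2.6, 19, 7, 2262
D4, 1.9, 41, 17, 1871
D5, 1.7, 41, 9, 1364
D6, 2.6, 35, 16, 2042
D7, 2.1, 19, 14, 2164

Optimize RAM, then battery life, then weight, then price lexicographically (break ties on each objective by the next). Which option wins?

D4

First maximize RAM: best is 41, kept {D4, D5}.
Then maximize battery life: best is 17, kept {D4}.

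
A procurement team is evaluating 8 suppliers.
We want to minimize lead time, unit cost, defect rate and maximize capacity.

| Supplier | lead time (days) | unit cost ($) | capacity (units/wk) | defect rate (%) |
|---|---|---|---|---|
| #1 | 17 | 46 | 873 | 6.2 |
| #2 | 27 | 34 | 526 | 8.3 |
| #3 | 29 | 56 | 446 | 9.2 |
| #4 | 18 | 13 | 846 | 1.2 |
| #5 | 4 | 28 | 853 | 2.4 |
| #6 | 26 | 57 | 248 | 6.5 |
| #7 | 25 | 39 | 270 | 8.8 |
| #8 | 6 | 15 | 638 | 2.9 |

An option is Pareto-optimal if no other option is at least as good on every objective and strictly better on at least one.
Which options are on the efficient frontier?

#1, #4, #5, #8

#1: not dominated (best capacity).
#2: dominated by #4 (lead time 18≤27, unit cost 13≤34, capacity 846≥526, defect rate 1.2≤8.3).
#3: dominated by #1 (lead time 17≤29, unit cost 46≤56, capacity 873≥446, defect rate 6.2≤9.2).
#4: not dominated (best unit cost).
#5: not dominated (best lead time).
#6: dominated by #1 (lead time 17≤26, unit cost 46≤57, capacity 873≥248, defect rate 6.2≤6.5).
#7: dominated by #4 (lead time 18≤25, unit cost 13≤39, capacity 846≥270, defect rate 1.2≤8.8).
#8: not dominated.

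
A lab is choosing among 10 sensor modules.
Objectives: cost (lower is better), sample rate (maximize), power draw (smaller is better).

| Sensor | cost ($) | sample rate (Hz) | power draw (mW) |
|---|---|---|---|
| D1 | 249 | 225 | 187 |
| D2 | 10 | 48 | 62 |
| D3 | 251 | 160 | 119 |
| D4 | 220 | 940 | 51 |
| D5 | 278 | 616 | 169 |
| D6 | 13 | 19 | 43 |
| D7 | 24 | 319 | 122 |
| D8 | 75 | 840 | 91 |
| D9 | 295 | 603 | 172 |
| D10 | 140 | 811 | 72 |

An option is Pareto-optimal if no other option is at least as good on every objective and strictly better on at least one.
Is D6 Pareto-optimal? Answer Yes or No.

D1: worse on cost (249 vs 13).
D2: worse on power draw (62 vs 43).
D3: worse on cost (251 vs 13).
D4: worse on cost (220 vs 13).
D5: worse on cost (278 vs 13).
D7: worse on cost (24 vs 13).
D8: worse on cost (75 vs 13).
D9: worse on cost (295 vs 13).
D10: worse on cost (140 vs 13).
No option is at least as good as D6 on every objective and strictly better on one.

Yes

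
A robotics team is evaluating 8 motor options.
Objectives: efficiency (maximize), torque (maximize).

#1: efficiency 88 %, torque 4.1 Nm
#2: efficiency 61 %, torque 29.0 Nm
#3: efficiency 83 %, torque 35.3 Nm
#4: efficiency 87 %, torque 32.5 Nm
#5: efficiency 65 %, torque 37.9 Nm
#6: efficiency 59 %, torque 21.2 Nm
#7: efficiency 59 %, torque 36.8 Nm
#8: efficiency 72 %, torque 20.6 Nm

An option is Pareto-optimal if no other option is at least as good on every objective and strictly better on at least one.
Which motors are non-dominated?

#1: not dominated (best efficiency).
#2: dominated by #3 (efficiency 83≥61, torque 35.3≥29.0).
#3: not dominated.
#4: not dominated.
#5: not dominated (best torque).
#6: dominated by #2 (efficiency 61≥59, torque 29.0≥21.2).
#7: dominated by #5 (efficiency 65≥59, torque 37.9≥36.8).
#8: dominated by #3 (efficiency 83≥72, torque 35.3≥20.6).

#1, #3, #4, #5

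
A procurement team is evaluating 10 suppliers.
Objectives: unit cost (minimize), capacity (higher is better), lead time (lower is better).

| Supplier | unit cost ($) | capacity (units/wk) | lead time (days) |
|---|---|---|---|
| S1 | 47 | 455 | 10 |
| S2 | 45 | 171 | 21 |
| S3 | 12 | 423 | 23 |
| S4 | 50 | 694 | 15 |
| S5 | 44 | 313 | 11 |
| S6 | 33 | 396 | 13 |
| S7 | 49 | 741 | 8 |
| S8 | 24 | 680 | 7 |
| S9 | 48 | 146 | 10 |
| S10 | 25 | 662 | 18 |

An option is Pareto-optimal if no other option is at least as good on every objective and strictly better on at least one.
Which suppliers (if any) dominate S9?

S1: unit cost 47≤48, capacity 455≥146, lead time 10≤10 — dominates S9.
S8: unit cost 24≤48, capacity 680≥146, lead time 7≤10 — dominates S9.
Others (S2, S3, S4, S5, S6, S7, S10) are each worse than S9 on at least one objective.

S1, S8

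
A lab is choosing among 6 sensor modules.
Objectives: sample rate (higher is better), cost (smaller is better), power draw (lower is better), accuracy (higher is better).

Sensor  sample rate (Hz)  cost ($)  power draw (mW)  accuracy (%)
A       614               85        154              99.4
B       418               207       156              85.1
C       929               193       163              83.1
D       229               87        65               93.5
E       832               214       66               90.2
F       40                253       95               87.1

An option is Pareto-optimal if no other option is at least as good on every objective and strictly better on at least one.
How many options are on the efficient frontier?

A: not dominated (best cost).
B: dominated by A (sample rate 614≥418, cost 85≤207, power draw 154≤156, accuracy 99.4≥85.1).
C: not dominated (best sample rate).
D: not dominated (best power draw).
E: not dominated.
F: dominated by D (sample rate 229≥40, cost 87≤253, power draw 65≤95, accuracy 93.5≥87.1).
Pareto-optimal: A, C, D, E → 4.

4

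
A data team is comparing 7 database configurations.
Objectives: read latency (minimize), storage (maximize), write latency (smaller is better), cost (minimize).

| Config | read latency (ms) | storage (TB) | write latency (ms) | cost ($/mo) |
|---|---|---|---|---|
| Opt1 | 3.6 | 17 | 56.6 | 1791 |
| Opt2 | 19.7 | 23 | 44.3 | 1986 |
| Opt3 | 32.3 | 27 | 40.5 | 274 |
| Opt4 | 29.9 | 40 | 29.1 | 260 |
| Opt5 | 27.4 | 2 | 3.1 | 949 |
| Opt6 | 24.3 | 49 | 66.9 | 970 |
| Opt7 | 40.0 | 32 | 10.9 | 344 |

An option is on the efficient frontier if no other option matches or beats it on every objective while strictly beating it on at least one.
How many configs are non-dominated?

Opt1: not dominated (best read latency).
Opt2: not dominated.
Opt3: dominated by Opt4 (read latency 29.9≤32.3, storage 40≥27, write latency 29.1≤40.5, cost 260≤274).
Opt4: not dominated (best cost).
Opt5: not dominated (best write latency).
Opt6: not dominated (best storage).
Opt7: not dominated.
Pareto-optimal: Opt1, Opt2, Opt4, Opt5, Opt6, Opt7 → 6.

6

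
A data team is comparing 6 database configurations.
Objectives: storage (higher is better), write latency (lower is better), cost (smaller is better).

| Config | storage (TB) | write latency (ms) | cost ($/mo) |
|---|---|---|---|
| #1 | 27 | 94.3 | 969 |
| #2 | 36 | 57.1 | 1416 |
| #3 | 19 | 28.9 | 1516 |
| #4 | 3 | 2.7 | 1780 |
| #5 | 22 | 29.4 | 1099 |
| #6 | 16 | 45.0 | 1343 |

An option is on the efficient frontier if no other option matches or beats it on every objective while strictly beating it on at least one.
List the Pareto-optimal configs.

#1, #2, #3, #4, #5

#1: not dominated (best cost).
#2: not dominated (best storage).
#3: not dominated.
#4: not dominated (best write latency).
#5: not dominated.
#6: dominated by #5 (storage 22≥16, write latency 29.4≤45.0, cost 1099≤1343).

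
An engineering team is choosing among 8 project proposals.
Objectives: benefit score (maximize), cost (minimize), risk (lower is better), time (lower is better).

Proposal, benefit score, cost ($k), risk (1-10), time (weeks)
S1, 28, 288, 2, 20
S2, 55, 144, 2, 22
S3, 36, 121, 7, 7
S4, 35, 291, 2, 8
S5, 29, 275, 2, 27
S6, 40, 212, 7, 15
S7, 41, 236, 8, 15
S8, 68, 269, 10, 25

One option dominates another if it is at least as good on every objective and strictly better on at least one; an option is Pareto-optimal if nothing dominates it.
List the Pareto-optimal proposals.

S1, S2, S3, S4, S6, S7, S8

S1: not dominated.
S2: not dominated.
S3: not dominated (best cost).
S4: not dominated.
S5: dominated by S2 (benefit score 55≥29, cost 144≤275, risk 2≤2, time 22≤27).
S6: not dominated.
S7: not dominated.
S8: not dominated (best benefit score).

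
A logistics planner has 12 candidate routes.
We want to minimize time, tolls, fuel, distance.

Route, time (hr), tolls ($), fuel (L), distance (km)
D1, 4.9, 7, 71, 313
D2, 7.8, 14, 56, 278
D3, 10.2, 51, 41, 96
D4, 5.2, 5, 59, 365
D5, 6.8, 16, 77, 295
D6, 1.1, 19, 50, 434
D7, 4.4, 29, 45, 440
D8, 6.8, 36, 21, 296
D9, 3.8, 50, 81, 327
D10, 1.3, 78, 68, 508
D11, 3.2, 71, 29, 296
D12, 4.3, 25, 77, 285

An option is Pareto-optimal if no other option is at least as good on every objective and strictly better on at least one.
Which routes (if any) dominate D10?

D6: time 1.1≤1.3, tolls 19≤78, fuel 50≤68, distance 434≤508 — dominates D10.
Others (D1, D2, D3, D4, D5, D7, D8, D9, D11, D12) are each worse than D10 on at least one objective.

D6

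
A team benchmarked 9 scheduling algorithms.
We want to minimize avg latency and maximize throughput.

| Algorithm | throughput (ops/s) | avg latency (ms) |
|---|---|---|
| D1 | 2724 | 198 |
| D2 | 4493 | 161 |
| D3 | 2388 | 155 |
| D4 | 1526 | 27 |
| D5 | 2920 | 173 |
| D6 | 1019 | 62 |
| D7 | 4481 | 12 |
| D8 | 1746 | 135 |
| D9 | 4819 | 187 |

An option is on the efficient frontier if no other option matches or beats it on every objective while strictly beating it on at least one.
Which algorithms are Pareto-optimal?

D2, D7, D9

D1: dominated by D2 (throughput 4493≥2724, avg latency 161≤198).
D2: not dominated.
D3: dominated by D7 (throughput 4481≥2388, avg latency 12≤155).
D4: dominated by D7 (throughput 4481≥1526, avg latency 12≤27).
D5: dominated by D2 (throughput 4493≥2920, avg latency 161≤173).
D6: dominated by D4 (throughput 1526≥1019, avg latency 27≤62).
D7: not dominated (best avg latency).
D8: dominated by D7 (throughput 4481≥1746, avg latency 12≤135).
D9: not dominated (best throughput).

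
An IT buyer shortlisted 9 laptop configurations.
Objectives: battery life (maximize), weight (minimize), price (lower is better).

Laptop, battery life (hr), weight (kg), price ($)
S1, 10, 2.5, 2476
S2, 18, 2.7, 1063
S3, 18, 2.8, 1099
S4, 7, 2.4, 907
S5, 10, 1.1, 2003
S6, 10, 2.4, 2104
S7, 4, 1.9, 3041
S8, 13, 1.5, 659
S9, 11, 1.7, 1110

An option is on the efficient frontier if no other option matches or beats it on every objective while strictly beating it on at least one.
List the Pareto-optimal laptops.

S2, S5, S8

S1: dominated by S5 (battery life 10≥10, weight 1.1≤2.5, price 2003≤2476).
S2: not dominated.
S3: dominated by S2 (battery life 18≥18, weight 2.7≤2.8, price 1063≤1099).
S4: dominated by S8 (battery life 13≥7, weight 1.5≤2.4, price 659≤907).
S5: not dominated (best weight).
S6: dominated by S5 (battery life 10≥10, weight 1.1≤2.4, price 2003≤2104).
S7: dominated by S5 (battery life 10≥4, weight 1.1≤1.9, price 2003≤3041).
S8: not dominated (best price).
S9: dominated by S8 (battery life 13≥11, weight 1.5≤1.7, price 659≤1110).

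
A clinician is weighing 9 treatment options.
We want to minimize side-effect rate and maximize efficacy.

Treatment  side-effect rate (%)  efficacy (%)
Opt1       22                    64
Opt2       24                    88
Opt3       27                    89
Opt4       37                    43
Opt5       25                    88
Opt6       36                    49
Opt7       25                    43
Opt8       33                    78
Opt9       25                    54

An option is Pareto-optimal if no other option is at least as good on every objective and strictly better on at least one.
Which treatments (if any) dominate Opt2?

Opt1: worse on efficacy (64 vs 88).
Opt3: worse on side-effect rate (27 vs 24).
Opt4: worse on side-effect rate (37 vs 24).
Opt5: worse on side-effect rate (25 vs 24).
Opt6: worse on side-effect rate (36 vs 24).
Opt7: worse on side-effect rate (25 vs 24).
Opt8: worse on side-effect rate (33 vs 24).
Opt9: worse on side-effect rate (25 vs 24).
No option dominates Opt2.

none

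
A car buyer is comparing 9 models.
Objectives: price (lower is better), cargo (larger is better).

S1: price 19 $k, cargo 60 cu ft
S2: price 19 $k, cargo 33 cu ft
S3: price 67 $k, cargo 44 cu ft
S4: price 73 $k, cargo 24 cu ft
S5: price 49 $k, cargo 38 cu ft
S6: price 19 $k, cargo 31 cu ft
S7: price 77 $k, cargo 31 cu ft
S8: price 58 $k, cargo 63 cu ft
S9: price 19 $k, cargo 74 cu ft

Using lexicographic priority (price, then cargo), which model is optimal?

S9

First minimize price: best is 19, kept {S1, S2, S6, S9}.
Then maximize cargo: best is 74, kept {S9}.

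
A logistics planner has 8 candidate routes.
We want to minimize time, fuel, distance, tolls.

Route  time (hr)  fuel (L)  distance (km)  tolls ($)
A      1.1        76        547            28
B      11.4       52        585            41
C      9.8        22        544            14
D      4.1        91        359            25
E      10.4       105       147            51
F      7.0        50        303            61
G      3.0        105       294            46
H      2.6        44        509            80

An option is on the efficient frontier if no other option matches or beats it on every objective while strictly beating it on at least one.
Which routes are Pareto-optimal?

A: not dominated (best time).
B: dominated by C (time 9.8≤11.4, fuel 22≤52, distance 544≤585, tolls 14≤41).
C: not dominated (best fuel).
D: not dominated.
E: not dominated (best distance).
F: not dominated.
G: not dominated.
H: not dominated.

A, C, D, E, F, G, H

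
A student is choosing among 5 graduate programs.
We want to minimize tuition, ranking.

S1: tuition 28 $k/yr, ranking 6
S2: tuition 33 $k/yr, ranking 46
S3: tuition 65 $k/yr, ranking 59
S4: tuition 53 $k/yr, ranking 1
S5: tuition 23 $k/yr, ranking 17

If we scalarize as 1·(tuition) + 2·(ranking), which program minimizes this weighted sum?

S1: 1·28 + 2·6 = 40
S2: 1·33 + 2·46 = 125
S3: 1·65 + 2·59 = 183
S4: 1·53 + 2·1 = 55
S5: 1·23 + 2·17 = 57
Lowest: S1 at 40.

S1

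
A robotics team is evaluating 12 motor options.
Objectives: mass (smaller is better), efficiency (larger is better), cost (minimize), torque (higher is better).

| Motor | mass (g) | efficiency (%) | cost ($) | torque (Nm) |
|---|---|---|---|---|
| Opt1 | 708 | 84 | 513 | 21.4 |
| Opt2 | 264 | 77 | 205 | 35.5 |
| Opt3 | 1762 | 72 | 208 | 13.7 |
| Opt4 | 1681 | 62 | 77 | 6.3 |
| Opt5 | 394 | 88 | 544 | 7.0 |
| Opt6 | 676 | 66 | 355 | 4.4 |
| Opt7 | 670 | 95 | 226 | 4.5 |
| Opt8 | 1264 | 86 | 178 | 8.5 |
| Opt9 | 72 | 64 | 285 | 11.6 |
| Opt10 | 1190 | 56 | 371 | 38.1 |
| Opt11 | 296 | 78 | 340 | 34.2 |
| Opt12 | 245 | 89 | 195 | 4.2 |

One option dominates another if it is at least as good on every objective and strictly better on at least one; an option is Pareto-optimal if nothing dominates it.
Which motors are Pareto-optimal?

Opt1: not dominated.
Opt2: not dominated.
Opt3: dominated by Opt2 (mass 264≤1762, efficiency 77≥72, cost 205≤208, torque 35.5≥13.7).
Opt4: not dominated (best cost).
Opt5: not dominated.
Opt6: dominated by Opt2 (mass 264≤676, efficiency 77≥66, cost 205≤355, torque 35.5≥4.4).
Opt7: not dominated (best efficiency).
Opt8: not dominated.
Opt9: not dominated (best mass).
Opt10: not dominated (best torque).
Opt11: not dominated.
Opt12: not dominated.

Opt1, Opt2, Opt4, Opt5, Opt7, Opt8, Opt9, Opt10, Opt11, Opt12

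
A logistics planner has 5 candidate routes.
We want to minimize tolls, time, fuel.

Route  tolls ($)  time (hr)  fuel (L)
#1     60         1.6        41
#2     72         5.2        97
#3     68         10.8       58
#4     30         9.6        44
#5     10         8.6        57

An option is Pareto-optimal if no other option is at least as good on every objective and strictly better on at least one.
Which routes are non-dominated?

#1: not dominated (best time).
#2: dominated by #1 (tolls 60≤72, time 1.6≤5.2, fuel 41≤97).
#3: dominated by #1 (tolls 60≤68, time 1.6≤10.8, fuel 41≤58).
#4: not dominated.
#5: not dominated (best tolls).

#1, #4, #5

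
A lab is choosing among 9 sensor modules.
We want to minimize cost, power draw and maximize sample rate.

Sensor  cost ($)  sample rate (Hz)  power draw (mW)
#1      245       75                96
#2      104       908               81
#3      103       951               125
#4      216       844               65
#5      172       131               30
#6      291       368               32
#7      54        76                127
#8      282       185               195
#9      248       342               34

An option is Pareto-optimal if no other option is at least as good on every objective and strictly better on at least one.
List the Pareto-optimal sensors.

#1: dominated by #2 (cost 104≤245, sample rate 908≥75, power draw 81≤96).
#2: not dominated.
#3: not dominated (best sample rate).
#4: not dominated.
#5: not dominated (best power draw).
#6: not dominated.
#7: not dominated (best cost).
#8: dominated by #2 (cost 104≤282, sample rate 908≥185, power draw 81≤195).
#9: not dominated.

#2, #3, #4, #5, #6, #7, #9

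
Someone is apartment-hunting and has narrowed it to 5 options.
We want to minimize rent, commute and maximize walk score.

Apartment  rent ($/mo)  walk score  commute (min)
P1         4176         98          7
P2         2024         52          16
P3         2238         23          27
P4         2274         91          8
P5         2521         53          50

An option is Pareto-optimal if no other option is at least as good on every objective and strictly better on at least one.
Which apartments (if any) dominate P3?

P2: rent 2024≤2238, walk score 52≥23, commute 16≤27 — dominates P3.
Others (P1, P4, P5) are each worse than P3 on at least one objective.

P2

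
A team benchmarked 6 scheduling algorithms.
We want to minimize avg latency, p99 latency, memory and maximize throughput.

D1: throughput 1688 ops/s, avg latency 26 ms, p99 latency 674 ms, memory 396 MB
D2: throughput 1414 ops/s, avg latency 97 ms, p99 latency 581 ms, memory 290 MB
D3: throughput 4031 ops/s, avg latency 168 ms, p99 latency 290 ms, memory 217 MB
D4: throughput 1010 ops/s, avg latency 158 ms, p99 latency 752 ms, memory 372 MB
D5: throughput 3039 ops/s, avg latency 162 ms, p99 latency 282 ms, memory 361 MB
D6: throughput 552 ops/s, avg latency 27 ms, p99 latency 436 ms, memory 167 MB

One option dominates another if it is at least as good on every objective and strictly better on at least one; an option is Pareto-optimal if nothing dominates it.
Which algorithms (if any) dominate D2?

none

D1: worse on p99 latency (674 vs 581).
D3: worse on avg latency (168 vs 97).
D4: worse on throughput (1010 vs 1414).
D5: worse on avg latency (162 vs 97).
D6: worse on throughput (552 vs 1414).
No option dominates D2.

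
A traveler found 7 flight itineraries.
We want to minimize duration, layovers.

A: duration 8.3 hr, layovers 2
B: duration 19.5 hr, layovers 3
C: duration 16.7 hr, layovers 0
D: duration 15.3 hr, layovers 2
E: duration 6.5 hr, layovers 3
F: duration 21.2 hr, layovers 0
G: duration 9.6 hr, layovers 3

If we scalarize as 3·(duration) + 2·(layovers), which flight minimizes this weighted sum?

A: 3·8.3 + 2·2 = 28.9
B: 3·19.5 + 2·3 = 64.5
C: 3·16.7 + 2·0 = 50.1
D: 3·15.3 + 2·2 = 49.9
E: 3·6.5 + 2·3 = 25.5
F: 3·21.2 + 2·0 = 63.6
G: 3·9.6 + 2·3 = 34.8
Lowest: E at 25.5.

E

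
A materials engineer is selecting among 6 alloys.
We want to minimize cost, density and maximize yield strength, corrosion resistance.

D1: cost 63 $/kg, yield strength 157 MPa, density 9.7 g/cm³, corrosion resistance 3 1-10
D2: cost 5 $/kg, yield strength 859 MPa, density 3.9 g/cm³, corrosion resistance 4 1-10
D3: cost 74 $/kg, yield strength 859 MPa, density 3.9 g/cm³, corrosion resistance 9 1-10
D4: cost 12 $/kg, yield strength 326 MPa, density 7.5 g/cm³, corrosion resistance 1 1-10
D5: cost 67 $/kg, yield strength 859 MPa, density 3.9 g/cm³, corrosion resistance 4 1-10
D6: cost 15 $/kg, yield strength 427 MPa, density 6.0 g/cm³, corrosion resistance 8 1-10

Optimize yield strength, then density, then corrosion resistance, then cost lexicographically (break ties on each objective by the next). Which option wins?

First maximize yield strength: best is 859, kept {D2, D3, D5}.
Then minimize density: best is 3.9, kept {D2, D3, D5}.
Then maximize corrosion resistance: best is 9, kept {D3}.

D3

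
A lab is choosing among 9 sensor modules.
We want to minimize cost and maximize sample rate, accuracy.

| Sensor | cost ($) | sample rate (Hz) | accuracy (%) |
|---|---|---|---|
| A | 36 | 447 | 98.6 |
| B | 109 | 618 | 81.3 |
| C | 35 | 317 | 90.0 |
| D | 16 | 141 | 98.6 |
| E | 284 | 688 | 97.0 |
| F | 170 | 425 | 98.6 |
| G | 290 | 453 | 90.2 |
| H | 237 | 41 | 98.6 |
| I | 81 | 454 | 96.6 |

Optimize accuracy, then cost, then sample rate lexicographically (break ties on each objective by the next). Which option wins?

D

First maximize accuracy: best is 98.6, kept {A, D, F, H}.
Then minimize cost: best is 16, kept {D}.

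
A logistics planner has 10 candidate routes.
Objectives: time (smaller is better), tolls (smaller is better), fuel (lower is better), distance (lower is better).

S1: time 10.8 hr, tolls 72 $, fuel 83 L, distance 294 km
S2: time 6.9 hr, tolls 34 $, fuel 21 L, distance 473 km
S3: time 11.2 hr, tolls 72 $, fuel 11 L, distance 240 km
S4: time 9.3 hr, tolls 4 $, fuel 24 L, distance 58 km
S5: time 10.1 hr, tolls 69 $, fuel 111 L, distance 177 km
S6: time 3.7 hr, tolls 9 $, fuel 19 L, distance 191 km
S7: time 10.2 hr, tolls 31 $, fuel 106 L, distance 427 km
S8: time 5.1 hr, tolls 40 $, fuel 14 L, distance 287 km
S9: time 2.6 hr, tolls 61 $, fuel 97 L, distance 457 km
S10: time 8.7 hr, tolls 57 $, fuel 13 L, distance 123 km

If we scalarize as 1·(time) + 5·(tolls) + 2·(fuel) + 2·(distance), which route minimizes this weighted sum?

S4

S1: 1·10.8 + 5·72 + 2·83 + 2·294 = 1124.8
S2: 1·6.9 + 5·34 + 2·21 + 2·473 = 1164.9
S3: 1·11.2 + 5·72 + 2·11 + 2·240 = 873.2
S4: 1·9.3 + 5·4 + 2·24 + 2·58 = 193.3
S5: 1·10.1 + 5·69 + 2·111 + 2·177 = 931.1
S6: 1·3.7 + 5·9 + 2·19 + 2·191 = 468.7
S7: 1·10.2 + 5·31 + 2·106 + 2·427 = 1231.2
S8: 1·5.1 + 5·40 + 2·14 + 2·287 = 807.1
S9: 1·2.6 + 5·61 + 2·97 + 2·457 = 1415.6
S10: 1·8.7 + 5·57 + 2·13 + 2·123 = 565.7
Lowest: S4 at 193.3.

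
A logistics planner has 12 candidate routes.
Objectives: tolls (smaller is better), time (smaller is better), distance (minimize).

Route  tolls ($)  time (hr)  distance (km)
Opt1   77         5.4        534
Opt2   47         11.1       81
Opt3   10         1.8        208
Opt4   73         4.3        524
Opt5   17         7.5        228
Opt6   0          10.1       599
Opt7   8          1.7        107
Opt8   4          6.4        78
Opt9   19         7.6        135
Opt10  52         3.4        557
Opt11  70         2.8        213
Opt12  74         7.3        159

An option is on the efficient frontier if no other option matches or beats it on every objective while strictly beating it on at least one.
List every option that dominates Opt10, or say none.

Opt3: tolls 10≤52, time 1.8≤3.4, distance 208≤557 — dominates Opt10.
Opt7: tolls 8≤52, time 1.7≤3.4, distance 107≤557 — dominates Opt10.
Others (Opt1, Opt2, Opt4, Opt5, Opt6, Opt8, Opt9, Opt11, Opt12) are each worse than Opt10 on at least one objective.

Opt3, Opt7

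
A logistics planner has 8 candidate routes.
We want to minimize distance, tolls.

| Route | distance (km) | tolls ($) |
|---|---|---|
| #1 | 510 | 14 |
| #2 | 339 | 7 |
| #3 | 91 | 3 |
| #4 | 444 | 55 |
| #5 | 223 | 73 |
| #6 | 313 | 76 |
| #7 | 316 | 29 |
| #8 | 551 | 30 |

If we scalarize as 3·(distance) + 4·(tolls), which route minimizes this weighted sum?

#3

#1: 3·510 + 4·14 = 1586
#2: 3·339 + 4·7 = 1045
#3: 3·91 + 4·3 = 285
#4: 3·444 + 4·55 = 1552
#5: 3·223 + 4·73 = 961
#6: 3·313 + 4·76 = 1243
#7: 3·316 + 4·29 = 1064
#8: 3·551 + 4·30 = 1773
Lowest: #3 at 285.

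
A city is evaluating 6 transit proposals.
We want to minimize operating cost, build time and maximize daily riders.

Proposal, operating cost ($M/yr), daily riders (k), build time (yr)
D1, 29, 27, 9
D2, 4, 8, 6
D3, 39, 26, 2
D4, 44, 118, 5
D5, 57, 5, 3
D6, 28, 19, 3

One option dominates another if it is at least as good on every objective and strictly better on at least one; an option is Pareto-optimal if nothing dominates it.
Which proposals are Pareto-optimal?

D1, D2, D3, D4, D6

D1: not dominated.
D2: not dominated (best operating cost).
D3: not dominated (best build time).
D4: not dominated (best daily riders).
D5: dominated by D3 (operating cost 39≤57, daily riders 26≥5, build time 2≤3).
D6: not dominated.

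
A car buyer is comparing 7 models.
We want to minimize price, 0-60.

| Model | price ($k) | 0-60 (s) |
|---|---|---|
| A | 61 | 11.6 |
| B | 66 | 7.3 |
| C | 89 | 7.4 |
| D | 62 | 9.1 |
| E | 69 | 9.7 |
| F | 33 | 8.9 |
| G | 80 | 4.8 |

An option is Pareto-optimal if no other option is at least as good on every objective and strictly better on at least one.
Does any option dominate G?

No

A: worse on 0-60 (11.6 vs 4.8).
B: worse on 0-60 (7.3 vs 4.8).
C: worse on price (89 vs 80).
D: worse on 0-60 (9.1 vs 4.8).
E: worse on 0-60 (9.7 vs 4.8).
F: worse on 0-60 (8.9 vs 4.8).
No option is at least as good as G on every objective and strictly better on one.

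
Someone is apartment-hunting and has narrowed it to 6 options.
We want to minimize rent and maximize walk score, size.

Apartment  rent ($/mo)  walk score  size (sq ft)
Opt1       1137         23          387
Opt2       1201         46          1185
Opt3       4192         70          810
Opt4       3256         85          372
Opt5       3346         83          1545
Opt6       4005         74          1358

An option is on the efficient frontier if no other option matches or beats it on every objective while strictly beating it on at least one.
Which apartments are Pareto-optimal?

Opt1, Opt2, Opt4, Opt5

Opt1: not dominated (best rent).
Opt2: not dominated.
Opt3: dominated by Opt5 (rent 3346≤4192, walk score 83≥70, size 1545≥810).
Opt4: not dominated (best walk score).
Opt5: not dominated (best size).
Opt6: dominated by Opt5 (rent 3346≤4005, walk score 83≥74, size 1545≥1358).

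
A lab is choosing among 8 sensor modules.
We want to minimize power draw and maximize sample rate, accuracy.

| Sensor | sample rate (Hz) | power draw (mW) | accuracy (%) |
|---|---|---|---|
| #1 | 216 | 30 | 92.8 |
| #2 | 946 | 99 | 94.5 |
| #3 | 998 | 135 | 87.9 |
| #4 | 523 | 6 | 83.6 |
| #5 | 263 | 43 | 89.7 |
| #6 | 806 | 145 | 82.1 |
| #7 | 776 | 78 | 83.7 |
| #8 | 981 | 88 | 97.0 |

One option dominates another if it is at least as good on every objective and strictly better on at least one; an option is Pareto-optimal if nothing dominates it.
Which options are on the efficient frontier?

#1: not dominated.
#2: dominated by #8 (sample rate 981≥946, power draw 88≤99, accuracy 97.0≥94.5).
#3: not dominated (best sample rate).
#4: not dominated (best power draw).
#5: not dominated.
#6: dominated by #2 (sample rate 946≥806, power draw 99≤145, accuracy 94.5≥82.1).
#7: not dominated.
#8: not dominated (best accuracy).

#1, #3, #4, #5, #7, #8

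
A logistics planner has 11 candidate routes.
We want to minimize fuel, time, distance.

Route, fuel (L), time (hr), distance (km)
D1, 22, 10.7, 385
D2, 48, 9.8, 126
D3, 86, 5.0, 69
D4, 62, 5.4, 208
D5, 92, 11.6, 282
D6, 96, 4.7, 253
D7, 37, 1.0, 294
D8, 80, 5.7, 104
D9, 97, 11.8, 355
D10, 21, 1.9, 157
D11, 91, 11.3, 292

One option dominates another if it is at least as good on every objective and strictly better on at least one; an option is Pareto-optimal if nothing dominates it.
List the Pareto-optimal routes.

D2, D3, D7, D8, D10

D1: dominated by D10 (fuel 21≤22, time 1.9≤10.7, distance 157≤385).
D2: not dominated.
D3: not dominated (best distance).
D4: dominated by D10 (fuel 21≤62, time 1.9≤5.4, distance 157≤208).
D5: dominated by D2 (fuel 48≤92, time 9.8≤11.6, distance 126≤282).
D6: dominated by D10 (fuel 21≤96, time 1.9≤4.7, distance 157≤253).
D7: not dominated (best time).
D8: not dominated.
D9: dominated by D2 (fuel 48≤97, time 9.8≤11.8, distance 126≤355).
D10: not dominated (best fuel).
D11: dominated by D2 (fuel 48≤91, time 9.8≤11.3, distance 126≤292).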